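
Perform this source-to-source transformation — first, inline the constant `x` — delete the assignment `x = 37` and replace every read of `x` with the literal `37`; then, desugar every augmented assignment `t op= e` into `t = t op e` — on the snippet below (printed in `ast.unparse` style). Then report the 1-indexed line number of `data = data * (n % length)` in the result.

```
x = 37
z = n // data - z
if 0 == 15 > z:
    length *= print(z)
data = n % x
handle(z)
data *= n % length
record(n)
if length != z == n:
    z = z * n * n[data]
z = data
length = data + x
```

Transformed code:
z = n // data - z
if 0 == 15 > z:
    length = length * print(z)
data = n % 37
handle(z)
data = data * (n % length)
record(n)
if length != z == n:
    z = z * n * n[data]
z = data
length = data + 37

6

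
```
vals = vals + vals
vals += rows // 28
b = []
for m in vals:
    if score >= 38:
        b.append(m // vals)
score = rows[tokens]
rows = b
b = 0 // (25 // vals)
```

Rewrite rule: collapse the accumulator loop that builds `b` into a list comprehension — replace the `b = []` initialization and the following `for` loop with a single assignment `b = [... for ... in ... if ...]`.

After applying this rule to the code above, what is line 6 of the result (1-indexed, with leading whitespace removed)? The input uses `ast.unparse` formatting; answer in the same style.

b = 0 // (25 // vals)

Transformed code:
vals = vals + vals
vals += rows // 28
b = [m // vals for m in vals if score >= 38]
score = rows[tokens]
rows = b
b = 0 // (25 // vals)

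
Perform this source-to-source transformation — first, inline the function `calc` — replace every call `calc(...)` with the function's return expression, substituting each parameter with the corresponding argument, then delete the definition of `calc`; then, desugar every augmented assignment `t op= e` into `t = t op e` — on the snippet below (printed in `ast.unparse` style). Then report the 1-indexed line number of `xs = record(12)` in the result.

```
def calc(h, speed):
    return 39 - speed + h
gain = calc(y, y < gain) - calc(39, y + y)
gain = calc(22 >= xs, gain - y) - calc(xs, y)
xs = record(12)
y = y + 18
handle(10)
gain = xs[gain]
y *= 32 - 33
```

Transformed code:
gain = 39 - (y < gain) + y - (39 - (y + y) + 39)
gain = 39 - (gain - y) + (22 >= xs) - (39 - y + xs)
xs = record(12)
y = y + 18
handle(10)
gain = xs[gain]
y = y * (32 - 33)

3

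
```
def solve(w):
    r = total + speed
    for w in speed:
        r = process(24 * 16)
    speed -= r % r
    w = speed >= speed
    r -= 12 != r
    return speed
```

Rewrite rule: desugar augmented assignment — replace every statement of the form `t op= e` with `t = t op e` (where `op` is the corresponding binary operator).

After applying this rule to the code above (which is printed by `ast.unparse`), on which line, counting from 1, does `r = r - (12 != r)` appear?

7

Transformed code:
def solve(w):
    r = total + speed
    for w in speed:
        r = process(24 * 16)
    speed = speed - r % r
    w = speed >= speed
    r = r - (12 != r)
    return speed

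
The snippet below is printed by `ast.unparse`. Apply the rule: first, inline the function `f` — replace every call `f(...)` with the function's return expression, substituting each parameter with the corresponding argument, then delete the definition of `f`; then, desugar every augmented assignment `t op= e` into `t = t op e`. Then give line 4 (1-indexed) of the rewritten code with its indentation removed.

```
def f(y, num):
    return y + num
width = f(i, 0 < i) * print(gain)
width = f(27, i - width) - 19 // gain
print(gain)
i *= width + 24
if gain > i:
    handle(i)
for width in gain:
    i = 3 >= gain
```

i = i * (width + 24)

Transformed code:
width = (i + (0 < i)) * print(gain)
width = 27 + (i - width) - 19 // gain
print(gain)
i = i * (width + 24)
if gain > i:
    handle(i)
for width in gain:
    i = 3 >= gain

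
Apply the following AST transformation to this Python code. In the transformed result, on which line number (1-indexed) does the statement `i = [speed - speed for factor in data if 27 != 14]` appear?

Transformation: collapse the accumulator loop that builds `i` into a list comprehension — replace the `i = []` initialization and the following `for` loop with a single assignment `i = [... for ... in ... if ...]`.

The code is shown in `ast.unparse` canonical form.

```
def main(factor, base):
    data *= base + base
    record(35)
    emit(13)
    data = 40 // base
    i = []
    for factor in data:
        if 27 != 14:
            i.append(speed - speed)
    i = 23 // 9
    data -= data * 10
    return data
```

Transformed code:
def main(factor, base):
    data *= base + base
    record(35)
    emit(13)
    data = 40 // base
    i = [speed - speed for factor in data if 27 != 14]
    i = 23 // 9
    data -= data * 10
    return data

6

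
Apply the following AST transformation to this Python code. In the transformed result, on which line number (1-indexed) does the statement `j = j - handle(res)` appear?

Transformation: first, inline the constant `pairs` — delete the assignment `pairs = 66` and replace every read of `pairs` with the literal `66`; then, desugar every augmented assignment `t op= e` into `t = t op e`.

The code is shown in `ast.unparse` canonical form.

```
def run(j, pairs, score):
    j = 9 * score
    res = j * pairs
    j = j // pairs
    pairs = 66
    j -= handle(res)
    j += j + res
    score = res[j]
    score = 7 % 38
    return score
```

5

Transformed code:
def run(j, pairs, score):
    j = 9 * score
    res = j * 66
    j = j // 66
    j = j - handle(res)
    j = j + (j + res)
    score = res[j]
    score = 7 % 38
    return score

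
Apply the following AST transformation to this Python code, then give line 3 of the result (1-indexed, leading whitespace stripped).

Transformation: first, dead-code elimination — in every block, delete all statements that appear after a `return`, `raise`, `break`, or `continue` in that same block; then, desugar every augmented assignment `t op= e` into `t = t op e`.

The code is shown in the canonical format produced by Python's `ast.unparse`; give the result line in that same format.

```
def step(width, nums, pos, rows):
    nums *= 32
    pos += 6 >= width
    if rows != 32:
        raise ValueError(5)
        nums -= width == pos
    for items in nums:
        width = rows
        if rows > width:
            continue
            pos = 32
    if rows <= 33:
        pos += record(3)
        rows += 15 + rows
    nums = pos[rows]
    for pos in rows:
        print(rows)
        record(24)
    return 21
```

pos = pos + (6 >= width)

Transformed code:
def step(width, nums, pos, rows):
    nums = nums * 32
    pos = pos + (6 >= width)
    if rows != 32:
        raise ValueError(5)
    for items in nums:
        width = rows
        if rows > width:
            continue
    if rows <= 33:
        pos = pos + record(3)
        rows = rows + (15 + rows)
    nums = pos[rows]
    for pos in rows:
        print(rows)
        record(24)
    return 21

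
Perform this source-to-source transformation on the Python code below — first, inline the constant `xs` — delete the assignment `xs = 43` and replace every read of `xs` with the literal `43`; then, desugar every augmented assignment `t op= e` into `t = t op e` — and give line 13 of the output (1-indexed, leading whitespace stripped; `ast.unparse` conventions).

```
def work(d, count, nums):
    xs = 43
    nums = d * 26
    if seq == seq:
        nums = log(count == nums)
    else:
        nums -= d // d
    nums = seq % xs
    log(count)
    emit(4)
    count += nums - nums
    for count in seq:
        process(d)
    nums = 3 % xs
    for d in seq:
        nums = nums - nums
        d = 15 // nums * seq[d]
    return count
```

nums = 3 % 43

Transformed code:
def work(d, count, nums):
    nums = d * 26
    if seq == seq:
        nums = log(count == nums)
    else:
        nums = nums - d // d
    nums = seq % 43
    log(count)
    emit(4)
    count = count + (nums - nums)
    for count in seq:
        process(d)
    nums = 3 % 43
    for d in seq:
        nums = nums - nums
        d = 15 // nums * seq[d]
    return count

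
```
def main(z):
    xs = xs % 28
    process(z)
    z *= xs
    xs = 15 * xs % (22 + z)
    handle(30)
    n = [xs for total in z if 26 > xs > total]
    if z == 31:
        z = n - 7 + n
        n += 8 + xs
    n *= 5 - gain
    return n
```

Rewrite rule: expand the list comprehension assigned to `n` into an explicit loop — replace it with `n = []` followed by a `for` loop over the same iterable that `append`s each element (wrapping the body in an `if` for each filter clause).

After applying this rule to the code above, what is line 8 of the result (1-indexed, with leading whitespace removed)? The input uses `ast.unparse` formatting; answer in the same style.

Transformed code:
def main(z):
    xs = xs % 28
    process(z)
    z *= xs
    xs = 15 * xs % (22 + z)
    handle(30)
    n = []
    for total in z:
        if 26 > xs > total:
            n.append(xs)
    if z == 31:
        z = n - 7 + n
        n += 8 + xs
    n *= 5 - gain
    return n

for total in z:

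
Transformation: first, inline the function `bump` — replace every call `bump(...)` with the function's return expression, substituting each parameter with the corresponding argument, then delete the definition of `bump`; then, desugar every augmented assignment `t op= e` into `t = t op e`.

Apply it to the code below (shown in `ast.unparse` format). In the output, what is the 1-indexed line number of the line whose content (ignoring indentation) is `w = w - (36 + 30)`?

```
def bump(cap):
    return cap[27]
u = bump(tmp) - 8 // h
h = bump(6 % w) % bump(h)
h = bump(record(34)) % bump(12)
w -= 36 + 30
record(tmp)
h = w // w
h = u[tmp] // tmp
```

4

Transformed code:
u = tmp[27] - 8 // h
h = (6 % w)[27] % h[27]
h = record(34)[27] % 12[27]
w = w - (36 + 30)
record(tmp)
h = w // w
h = u[tmp] // tmp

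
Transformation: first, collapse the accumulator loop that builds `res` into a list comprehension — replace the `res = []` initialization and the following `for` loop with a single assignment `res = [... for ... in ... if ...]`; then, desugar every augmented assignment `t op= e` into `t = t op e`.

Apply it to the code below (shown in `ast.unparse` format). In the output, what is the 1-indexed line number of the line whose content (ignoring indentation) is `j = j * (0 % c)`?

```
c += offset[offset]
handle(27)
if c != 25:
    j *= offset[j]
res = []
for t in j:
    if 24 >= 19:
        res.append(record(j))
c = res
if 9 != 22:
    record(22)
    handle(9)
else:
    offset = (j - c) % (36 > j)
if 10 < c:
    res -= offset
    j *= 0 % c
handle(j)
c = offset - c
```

14

Transformed code:
c = c + offset[offset]
handle(27)
if c != 25:
    j = j * offset[j]
res = [record(j) for t in j if 24 >= 19]
c = res
if 9 != 22:
    record(22)
    handle(9)
else:
    offset = (j - c) % (36 > j)
if 10 < c:
    res = res - offset
    j = j * (0 % c)
handle(j)
c = offset - c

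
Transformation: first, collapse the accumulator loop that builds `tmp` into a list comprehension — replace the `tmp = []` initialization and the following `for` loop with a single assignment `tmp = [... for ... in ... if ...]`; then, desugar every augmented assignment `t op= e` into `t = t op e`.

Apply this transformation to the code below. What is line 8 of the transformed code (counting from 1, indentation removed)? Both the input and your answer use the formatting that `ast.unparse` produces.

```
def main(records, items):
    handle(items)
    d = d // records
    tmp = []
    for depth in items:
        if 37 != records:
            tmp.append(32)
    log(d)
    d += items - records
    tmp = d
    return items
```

return items

Transformed code:
def main(records, items):
    handle(items)
    d = d // records
    tmp = [32 for depth in items if 37 != records]
    log(d)
    d = d + (items - records)
    tmp = d
    return items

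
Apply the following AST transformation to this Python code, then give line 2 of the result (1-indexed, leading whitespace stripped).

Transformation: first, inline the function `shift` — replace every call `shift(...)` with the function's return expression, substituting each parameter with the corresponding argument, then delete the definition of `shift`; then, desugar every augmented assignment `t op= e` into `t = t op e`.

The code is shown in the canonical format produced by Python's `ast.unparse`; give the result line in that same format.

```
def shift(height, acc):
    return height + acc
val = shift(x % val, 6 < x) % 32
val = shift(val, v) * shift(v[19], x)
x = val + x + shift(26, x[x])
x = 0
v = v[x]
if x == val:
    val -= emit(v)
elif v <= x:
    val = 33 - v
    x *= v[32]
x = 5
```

val = (val + v) * (v[19] + x)

Transformed code:
val = (x % val + (6 < x)) % 32
val = (val + v) * (v[19] + x)
x = val + x + (26 + x[x])
x = 0
v = v[x]
if x == val:
    val = val - emit(v)
elif v <= x:
    val = 33 - v
    x = x * v[32]
x = 5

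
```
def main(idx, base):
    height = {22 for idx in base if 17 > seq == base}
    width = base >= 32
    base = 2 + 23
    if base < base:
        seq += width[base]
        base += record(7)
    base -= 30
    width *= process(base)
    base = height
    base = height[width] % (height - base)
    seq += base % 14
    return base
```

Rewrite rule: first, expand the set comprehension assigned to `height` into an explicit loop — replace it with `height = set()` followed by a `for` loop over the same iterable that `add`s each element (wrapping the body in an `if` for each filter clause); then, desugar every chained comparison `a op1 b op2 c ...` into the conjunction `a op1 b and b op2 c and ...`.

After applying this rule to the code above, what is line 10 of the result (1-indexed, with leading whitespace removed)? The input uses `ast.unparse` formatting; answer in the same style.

Transformed code:
def main(idx, base):
    height = set()
    for idx in base:
        if 17 > seq and seq == base:
            height.add(22)
    width = base >= 32
    base = 2 + 23
    if base < base:
        seq += width[base]
        base += record(7)
    base -= 30
    width *= process(base)
    base = height
    base = height[width] % (height - base)
    seq += base % 14
    return base

base += record(7)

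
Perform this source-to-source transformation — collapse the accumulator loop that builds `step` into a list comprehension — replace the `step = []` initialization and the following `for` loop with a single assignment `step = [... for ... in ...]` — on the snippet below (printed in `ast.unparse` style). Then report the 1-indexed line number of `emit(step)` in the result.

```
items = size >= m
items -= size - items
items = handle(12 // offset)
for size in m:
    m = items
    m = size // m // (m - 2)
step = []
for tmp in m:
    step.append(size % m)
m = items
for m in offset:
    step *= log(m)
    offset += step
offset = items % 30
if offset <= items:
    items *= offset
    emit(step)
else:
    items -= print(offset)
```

Transformed code:
items = size >= m
items -= size - items
items = handle(12 // offset)
for size in m:
    m = items
    m = size // m // (m - 2)
step = [size % m for tmp in m]
m = items
for m in offset:
    step *= log(m)
    offset += step
offset = items % 30
if offset <= items:
    items *= offset
    emit(step)
else:
    items -= print(offset)

15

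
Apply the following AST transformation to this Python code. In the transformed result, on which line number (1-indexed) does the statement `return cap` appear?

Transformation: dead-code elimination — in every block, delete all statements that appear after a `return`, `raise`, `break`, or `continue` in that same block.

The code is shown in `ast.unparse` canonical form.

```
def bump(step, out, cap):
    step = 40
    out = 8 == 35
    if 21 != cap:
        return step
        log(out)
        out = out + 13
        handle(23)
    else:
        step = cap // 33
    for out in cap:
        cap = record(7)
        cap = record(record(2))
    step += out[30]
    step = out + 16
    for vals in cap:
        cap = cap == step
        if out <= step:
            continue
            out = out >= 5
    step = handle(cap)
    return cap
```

18

Transformed code:
def bump(step, out, cap):
    step = 40
    out = 8 == 35
    if 21 != cap:
        return step
    else:
        step = cap // 33
    for out in cap:
        cap = record(7)
        cap = record(record(2))
    step += out[30]
    step = out + 16
    for vals in cap:
        cap = cap == step
        if out <= step:
            continue
    step = handle(cap)
    return cap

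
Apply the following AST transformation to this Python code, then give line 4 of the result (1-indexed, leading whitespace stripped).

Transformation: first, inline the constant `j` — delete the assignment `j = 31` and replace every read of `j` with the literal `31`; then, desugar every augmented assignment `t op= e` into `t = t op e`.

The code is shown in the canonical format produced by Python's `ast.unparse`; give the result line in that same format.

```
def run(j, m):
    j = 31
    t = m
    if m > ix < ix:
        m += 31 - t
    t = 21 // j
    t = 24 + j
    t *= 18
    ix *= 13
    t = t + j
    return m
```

Transformed code:
def run(j, m):
    t = m
    if m > ix < ix:
        m = m + (31 - t)
    t = 21 // 31
    t = 24 + 31
    t = t * 18
    ix = ix * 13
    t = t + 31
    return m

m = m + (31 - t)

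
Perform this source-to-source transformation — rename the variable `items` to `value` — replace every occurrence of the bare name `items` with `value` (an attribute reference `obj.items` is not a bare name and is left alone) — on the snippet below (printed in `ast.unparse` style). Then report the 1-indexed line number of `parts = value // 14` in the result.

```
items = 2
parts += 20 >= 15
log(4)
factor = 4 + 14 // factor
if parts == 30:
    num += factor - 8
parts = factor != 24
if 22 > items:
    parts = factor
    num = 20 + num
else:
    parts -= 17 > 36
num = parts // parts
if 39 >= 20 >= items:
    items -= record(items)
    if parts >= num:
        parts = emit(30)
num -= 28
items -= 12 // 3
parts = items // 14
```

20

Transformed code:
value = 2
parts += 20 >= 15
log(4)
factor = 4 + 14 // factor
if parts == 30:
    num += factor - 8
parts = factor != 24
if 22 > value:
    parts = factor
    num = 20 + num
else:
    parts -= 17 > 36
num = parts // parts
if 39 >= 20 >= value:
    value -= record(value)
    if parts >= num:
        parts = emit(30)
num -= 28
value -= 12 // 3
parts = value // 14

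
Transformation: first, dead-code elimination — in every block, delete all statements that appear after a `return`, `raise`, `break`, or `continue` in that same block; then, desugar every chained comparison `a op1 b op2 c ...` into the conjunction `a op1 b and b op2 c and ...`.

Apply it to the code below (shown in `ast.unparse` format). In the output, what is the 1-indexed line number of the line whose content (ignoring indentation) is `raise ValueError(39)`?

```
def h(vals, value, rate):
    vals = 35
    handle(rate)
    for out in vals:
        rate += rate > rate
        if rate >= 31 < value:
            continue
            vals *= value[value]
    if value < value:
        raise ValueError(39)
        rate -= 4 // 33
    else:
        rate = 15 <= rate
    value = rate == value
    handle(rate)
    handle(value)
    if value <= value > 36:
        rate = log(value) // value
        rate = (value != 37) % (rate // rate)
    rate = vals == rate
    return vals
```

9

Transformed code:
def h(vals, value, rate):
    vals = 35
    handle(rate)
    for out in vals:
        rate += rate > rate
        if rate >= 31 and 31 < value:
            continue
    if value < value:
        raise ValueError(39)
    else:
        rate = 15 <= rate
    value = rate == value
    handle(rate)
    handle(value)
    if value <= value and value > 36:
        rate = log(value) // value
        rate = (value != 37) % (rate // rate)
    rate = vals == rate
    return vals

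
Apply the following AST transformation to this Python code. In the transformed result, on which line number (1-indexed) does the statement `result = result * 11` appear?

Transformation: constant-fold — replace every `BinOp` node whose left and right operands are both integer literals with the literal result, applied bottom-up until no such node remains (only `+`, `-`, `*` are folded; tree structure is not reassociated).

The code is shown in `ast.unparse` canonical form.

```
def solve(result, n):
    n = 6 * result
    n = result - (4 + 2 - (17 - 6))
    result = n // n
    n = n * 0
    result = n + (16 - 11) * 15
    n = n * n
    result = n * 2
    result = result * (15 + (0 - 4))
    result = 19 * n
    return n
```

9

Transformed code:
def solve(result, n):
    n = 6 * result
    n = result - -5
    result = n // n
    n = n * 0
    result = n + 75
    n = n * n
    result = n * 2
    result = result * 11
    result = 19 * n
    return n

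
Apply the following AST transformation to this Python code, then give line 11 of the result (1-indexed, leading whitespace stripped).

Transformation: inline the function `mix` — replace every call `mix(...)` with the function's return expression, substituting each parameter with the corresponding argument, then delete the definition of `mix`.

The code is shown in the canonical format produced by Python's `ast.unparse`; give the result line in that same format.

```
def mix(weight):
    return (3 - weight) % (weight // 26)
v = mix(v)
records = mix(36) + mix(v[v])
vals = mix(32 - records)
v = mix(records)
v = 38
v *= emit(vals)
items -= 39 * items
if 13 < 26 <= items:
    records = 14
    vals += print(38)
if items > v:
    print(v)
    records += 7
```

Transformed code:
v = (3 - v) % (v // 26)
records = (3 - 36) % (36 // 26) + (3 - v[v]) % (v[v] // 26)
vals = (3 - (32 - records)) % ((32 - records) // 26)
v = (3 - records) % (records // 26)
v = 38
v *= emit(vals)
items -= 39 * items
if 13 < 26 <= items:
    records = 14
    vals += print(38)
if items > v:
    print(v)
    records += 7

if items > v:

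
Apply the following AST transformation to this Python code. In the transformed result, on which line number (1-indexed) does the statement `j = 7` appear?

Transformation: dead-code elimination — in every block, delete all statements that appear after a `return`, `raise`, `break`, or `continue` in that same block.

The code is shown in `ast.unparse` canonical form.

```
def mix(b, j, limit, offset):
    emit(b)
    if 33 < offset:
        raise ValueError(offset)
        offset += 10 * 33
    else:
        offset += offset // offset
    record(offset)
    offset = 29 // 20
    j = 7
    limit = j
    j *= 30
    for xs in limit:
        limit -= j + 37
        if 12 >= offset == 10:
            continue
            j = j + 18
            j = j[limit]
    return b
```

9

Transformed code:
def mix(b, j, limit, offset):
    emit(b)
    if 33 < offset:
        raise ValueError(offset)
    else:
        offset += offset // offset
    record(offset)
    offset = 29 // 20
    j = 7
    limit = j
    j *= 30
    for xs in limit:
        limit -= j + 37
        if 12 >= offset == 10:
            continue
    return b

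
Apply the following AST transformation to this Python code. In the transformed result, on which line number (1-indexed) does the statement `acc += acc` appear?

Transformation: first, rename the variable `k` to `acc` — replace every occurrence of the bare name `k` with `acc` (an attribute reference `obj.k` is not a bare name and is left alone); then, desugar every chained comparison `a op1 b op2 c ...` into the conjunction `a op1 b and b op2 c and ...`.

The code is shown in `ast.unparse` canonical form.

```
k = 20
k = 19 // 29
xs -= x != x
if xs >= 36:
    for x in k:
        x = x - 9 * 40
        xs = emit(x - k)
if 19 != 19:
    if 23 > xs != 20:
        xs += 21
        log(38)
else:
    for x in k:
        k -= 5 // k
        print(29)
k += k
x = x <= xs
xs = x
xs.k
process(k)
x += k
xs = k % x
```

16

Transformed code:
acc = 20
acc = 19 // 29
xs -= x != x
if xs >= 36:
    for x in acc:
        x = x - 9 * 40
        xs = emit(x - acc)
if 19 != 19:
    if 23 > xs and xs != 20:
        xs += 21
        log(38)
else:
    for x in acc:
        acc -= 5 // acc
        print(29)
acc += acc
x = x <= xs
xs = x
xs.k
process(acc)
x += acc
xs = acc % x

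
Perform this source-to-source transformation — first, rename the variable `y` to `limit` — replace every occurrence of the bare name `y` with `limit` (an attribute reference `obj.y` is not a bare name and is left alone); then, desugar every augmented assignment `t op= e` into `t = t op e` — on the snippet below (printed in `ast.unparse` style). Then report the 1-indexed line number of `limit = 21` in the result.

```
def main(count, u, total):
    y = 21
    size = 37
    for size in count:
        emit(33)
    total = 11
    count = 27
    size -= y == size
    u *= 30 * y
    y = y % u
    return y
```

Transformed code:
def main(count, u, total):
    limit = 21
    size = 37
    for size in count:
        emit(33)
    total = 11
    count = 27
    size = size - (limit == size)
    u = u * (30 * limit)
    limit = limit % u
    return limit

2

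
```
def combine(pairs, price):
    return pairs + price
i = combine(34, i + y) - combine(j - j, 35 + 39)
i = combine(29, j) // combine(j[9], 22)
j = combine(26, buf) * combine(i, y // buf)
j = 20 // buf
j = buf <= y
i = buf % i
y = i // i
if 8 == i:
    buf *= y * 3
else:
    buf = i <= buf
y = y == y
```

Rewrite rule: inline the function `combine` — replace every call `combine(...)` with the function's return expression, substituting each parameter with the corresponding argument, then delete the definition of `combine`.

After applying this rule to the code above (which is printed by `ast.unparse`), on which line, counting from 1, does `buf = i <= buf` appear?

11

Transformed code:
i = 34 + (i + y) - (j - j + (35 + 39))
i = (29 + j) // (j[9] + 22)
j = (26 + buf) * (i + y // buf)
j = 20 // buf
j = buf <= y
i = buf % i
y = i // i
if 8 == i:
    buf *= y * 3
else:
    buf = i <= buf
y = y == y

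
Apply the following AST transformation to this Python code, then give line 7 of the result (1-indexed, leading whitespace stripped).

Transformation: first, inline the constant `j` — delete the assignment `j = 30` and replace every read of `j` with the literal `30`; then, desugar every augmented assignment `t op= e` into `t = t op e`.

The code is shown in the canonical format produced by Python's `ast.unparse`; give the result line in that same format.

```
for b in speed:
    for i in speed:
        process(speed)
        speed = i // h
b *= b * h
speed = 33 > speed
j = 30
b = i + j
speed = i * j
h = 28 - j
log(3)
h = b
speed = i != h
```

b = i + 30

Transformed code:
for b in speed:
    for i in speed:
        process(speed)
        speed = i // h
b = b * (b * h)
speed = 33 > speed
b = i + 30
speed = i * 30
h = 28 - 30
log(3)
h = b
speed = i != h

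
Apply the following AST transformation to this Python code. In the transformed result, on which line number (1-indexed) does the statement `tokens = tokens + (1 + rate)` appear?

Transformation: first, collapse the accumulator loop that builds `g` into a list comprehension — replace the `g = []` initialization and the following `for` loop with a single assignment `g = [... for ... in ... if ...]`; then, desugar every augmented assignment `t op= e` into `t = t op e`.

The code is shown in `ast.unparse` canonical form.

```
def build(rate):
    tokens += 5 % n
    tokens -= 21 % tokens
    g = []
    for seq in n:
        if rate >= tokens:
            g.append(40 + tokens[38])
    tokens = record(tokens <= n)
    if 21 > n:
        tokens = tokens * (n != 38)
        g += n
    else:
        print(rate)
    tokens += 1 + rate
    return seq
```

Transformed code:
def build(rate):
    tokens = tokens + 5 % n
    tokens = tokens - 21 % tokens
    g = [40 + tokens[38] for seq in n if rate >= tokens]
    tokens = record(tokens <= n)
    if 21 > n:
        tokens = tokens * (n != 38)
        g = g + n
    else:
        print(rate)
    tokens = tokens + (1 + rate)
    return seq

11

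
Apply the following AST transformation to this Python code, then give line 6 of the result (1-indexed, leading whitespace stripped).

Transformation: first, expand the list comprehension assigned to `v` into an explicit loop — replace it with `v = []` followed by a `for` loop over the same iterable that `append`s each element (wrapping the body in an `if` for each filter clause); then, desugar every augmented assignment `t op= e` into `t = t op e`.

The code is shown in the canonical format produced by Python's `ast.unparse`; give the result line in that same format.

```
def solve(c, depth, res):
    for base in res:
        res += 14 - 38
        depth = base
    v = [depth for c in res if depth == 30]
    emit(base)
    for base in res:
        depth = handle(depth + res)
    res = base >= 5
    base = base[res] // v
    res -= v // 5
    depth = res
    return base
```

Transformed code:
def solve(c, depth, res):
    for base in res:
        res = res + (14 - 38)
        depth = base
    v = []
    for c in res:
        if depth == 30:
            v.append(depth)
    emit(base)
    for base in res:
        depth = handle(depth + res)
    res = base >= 5
    base = base[res] // v
    res = res - v // 5
    depth = res
    return base

for c in res:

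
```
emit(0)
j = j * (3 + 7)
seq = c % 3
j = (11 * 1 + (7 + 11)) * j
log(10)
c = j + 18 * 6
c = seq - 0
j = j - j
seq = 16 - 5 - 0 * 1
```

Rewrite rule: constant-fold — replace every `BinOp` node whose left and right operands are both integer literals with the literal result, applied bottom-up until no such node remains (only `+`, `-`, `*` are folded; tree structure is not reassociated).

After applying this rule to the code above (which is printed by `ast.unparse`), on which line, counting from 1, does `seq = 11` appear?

9

Transformed code:
emit(0)
j = j * 10
seq = c % 3
j = 29 * j
log(10)
c = j + 108
c = seq - 0
j = j - j
seq = 11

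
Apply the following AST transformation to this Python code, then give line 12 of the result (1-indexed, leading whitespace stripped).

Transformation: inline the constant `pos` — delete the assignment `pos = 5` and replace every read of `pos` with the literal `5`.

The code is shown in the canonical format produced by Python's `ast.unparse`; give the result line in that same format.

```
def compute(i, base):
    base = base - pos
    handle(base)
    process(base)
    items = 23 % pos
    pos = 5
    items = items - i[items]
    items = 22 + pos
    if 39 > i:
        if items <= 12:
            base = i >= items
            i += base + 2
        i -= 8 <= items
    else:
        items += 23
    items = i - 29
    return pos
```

Transformed code:
def compute(i, base):
    base = base - 5
    handle(base)
    process(base)
    items = 23 % 5
    items = items - i[items]
    items = 22 + 5
    if 39 > i:
        if items <= 12:
            base = i >= items
            i += base + 2
        i -= 8 <= items
    else:
        items += 23
    items = i - 29
    return 5

i -= 8 <= items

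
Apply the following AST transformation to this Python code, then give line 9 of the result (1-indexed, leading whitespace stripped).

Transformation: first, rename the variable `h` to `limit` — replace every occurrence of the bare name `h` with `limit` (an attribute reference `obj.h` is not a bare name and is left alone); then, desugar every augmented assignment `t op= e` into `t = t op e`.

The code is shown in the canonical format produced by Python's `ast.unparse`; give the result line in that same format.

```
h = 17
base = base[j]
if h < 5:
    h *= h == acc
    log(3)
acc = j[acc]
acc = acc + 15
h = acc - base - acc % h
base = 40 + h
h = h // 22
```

base = 40 + limit

Transformed code:
limit = 17
base = base[j]
if limit < 5:
    limit = limit * (limit == acc)
    log(3)
acc = j[acc]
acc = acc + 15
limit = acc - base - acc % limit
base = 40 + limit
limit = limit // 22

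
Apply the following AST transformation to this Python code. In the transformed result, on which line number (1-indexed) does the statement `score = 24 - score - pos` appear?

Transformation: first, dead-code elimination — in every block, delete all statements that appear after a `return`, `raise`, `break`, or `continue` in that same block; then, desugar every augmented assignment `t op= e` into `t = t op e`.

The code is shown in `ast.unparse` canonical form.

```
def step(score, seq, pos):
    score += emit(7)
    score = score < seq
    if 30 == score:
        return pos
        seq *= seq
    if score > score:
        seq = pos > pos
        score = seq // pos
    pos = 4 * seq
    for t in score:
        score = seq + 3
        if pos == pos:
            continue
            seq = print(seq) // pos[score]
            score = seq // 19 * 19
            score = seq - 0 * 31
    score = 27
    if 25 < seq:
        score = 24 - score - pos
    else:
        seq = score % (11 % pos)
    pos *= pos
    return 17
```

16

Transformed code:
def step(score, seq, pos):
    score = score + emit(7)
    score = score < seq
    if 30 == score:
        return pos
    if score > score:
        seq = pos > pos
        score = seq // pos
    pos = 4 * seq
    for t in score:
        score = seq + 3
        if pos == pos:
            continue
    score = 27
    if 25 < seq:
        score = 24 - score - pos
    else:
        seq = score % (11 % pos)
    pos = pos * pos
    return 17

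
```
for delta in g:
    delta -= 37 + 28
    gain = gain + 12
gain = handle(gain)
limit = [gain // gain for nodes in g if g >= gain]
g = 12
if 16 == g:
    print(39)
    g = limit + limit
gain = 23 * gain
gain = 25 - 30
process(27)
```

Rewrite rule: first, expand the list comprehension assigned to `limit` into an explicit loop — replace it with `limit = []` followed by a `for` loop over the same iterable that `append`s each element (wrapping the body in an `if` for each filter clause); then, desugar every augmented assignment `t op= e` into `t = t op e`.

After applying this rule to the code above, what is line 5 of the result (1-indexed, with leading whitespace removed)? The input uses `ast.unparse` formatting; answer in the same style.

limit = []

Transformed code:
for delta in g:
    delta = delta - (37 + 28)
    gain = gain + 12
gain = handle(gain)
limit = []
for nodes in g:
    if g >= gain:
        limit.append(gain // gain)
g = 12
if 16 == g:
    print(39)
    g = limit + limit
gain = 23 * gain
gain = 25 - 30
process(27)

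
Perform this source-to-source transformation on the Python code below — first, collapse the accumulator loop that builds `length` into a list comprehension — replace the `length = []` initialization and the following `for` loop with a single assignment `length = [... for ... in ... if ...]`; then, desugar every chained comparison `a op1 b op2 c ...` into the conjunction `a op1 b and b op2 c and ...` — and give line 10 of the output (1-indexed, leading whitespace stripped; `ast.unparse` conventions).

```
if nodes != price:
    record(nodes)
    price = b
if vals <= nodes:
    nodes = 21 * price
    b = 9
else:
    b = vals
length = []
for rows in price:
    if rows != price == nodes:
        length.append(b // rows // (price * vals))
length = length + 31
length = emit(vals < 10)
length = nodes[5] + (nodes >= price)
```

length = length + 31

Transformed code:
if nodes != price:
    record(nodes)
    price = b
if vals <= nodes:
    nodes = 21 * price
    b = 9
else:
    b = vals
length = [b // rows // (price * vals) for rows in price if rows != price and price == nodes]
length = length + 31
length = emit(vals < 10)
length = nodes[5] + (nodes >= price)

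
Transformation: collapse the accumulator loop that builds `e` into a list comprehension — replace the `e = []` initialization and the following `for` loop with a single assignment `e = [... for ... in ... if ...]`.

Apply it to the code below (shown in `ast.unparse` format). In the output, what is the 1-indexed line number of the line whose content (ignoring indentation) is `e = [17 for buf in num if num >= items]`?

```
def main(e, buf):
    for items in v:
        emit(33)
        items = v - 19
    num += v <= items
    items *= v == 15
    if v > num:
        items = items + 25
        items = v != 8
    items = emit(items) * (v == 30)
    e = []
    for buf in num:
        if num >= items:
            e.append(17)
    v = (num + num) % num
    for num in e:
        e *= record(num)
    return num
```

Transformed code:
def main(e, buf):
    for items in v:
        emit(33)
        items = v - 19
    num += v <= items
    items *= v == 15
    if v > num:
        items = items + 25
        items = v != 8
    items = emit(items) * (v == 30)
    e = [17 for buf in num if num >= items]
    v = (num + num) % num
    for num in e:
        e *= record(num)
    return num

11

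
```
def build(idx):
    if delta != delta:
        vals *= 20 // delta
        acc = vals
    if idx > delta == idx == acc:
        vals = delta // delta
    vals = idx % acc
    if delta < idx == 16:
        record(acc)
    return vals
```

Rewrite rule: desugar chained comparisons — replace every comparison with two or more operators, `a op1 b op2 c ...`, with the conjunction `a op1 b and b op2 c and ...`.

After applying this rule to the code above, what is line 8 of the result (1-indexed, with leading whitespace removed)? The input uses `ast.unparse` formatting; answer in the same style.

if delta < idx and idx == 16:

Transformed code:
def build(idx):
    if delta != delta:
        vals *= 20 // delta
        acc = vals
    if idx > delta and delta == idx and (idx == acc):
        vals = delta // delta
    vals = idx % acc
    if delta < idx and idx == 16:
        record(acc)
    return vals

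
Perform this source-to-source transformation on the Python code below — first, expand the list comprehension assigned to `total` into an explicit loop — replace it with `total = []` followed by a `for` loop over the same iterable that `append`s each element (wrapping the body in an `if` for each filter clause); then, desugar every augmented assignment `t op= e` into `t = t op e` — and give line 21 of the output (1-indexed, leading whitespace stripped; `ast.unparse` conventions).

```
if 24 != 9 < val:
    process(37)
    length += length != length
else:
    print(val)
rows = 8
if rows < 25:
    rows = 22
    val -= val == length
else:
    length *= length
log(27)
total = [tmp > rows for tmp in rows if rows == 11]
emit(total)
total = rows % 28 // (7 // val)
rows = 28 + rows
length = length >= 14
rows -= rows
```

rows = rows - rows

Transformed code:
if 24 != 9 < val:
    process(37)
    length = length + (length != length)
else:
    print(val)
rows = 8
if rows < 25:
    rows = 22
    val = val - (val == length)
else:
    length = length * length
log(27)
total = []
for tmp in rows:
    if rows == 11:
        total.append(tmp > rows)
emit(total)
total = rows % 28 // (7 // val)
rows = 28 + rows
length = length >= 14
rows = rows - rows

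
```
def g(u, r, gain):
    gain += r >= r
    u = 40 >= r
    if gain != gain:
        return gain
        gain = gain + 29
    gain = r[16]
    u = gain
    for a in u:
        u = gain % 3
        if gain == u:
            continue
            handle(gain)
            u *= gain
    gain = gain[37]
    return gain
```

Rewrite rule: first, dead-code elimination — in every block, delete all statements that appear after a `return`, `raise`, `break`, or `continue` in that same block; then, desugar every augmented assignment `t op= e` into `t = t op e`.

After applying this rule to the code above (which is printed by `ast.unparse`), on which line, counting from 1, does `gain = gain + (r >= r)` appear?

Transformed code:
def g(u, r, gain):
    gain = gain + (r >= r)
    u = 40 >= r
    if gain != gain:
        return gain
    gain = r[16]
    u = gain
    for a in u:
        u = gain % 3
        if gain == u:
            continue
    gain = gain[37]
    return gain

2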